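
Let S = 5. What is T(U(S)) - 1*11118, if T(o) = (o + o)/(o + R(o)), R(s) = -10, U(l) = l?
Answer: -11120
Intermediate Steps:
T(o) = 2*o/(-10 + o) (T(o) = (o + o)/(o - 10) = (2*o)/(-10 + o) = 2*o/(-10 + o))
T(U(S)) - 1*11118 = 2*5/(-10 + 5) - 1*11118 = 2*5/(-5) - 11118 = 2*5*(-⅕) - 11118 = -2 - 11118 = -11120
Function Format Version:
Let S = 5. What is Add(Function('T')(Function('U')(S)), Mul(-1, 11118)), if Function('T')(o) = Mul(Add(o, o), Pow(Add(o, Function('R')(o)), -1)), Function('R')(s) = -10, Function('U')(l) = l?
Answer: -11120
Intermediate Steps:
Function('T')(o) = Mul(2, o, Pow(Add(-10, o), -1)) (Function('T')(o) = Mul(Add(o, o), Pow(Add(o, -10), -1)) = Mul(Mul(2, o), Pow(Add(-10, o), -1)) = Mul(2, o, Pow(Add(-10, o), -1)))
Add(Function('T')(Function('U')(S)), Mul(-1, 11118)) = Add(Mul(2, 5, Pow(Add(-10, 5), -1)), Mul(-1, 11118)) = Add(Mul(2, 5, Pow(-5, -1)), -11118) = Add(Mul(2, 5, Rational(-1, 5)), -11118) = Add(-2, -11118) = -11120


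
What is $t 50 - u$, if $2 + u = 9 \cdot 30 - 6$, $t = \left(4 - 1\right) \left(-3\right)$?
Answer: $-712$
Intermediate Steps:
$t = -9$ ($t = 3 \left(-3\right) = -9$)
$u = 262$ ($u = -2 + \left(9 \cdot 30 - 6\right) = -2 + \left(270 - 6\right) = -2 + 264 = 262$)
$t 50 - u = \left(-9\right) 50 - 262 = -450 - 262 = -712$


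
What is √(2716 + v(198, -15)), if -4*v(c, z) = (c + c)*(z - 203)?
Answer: √24298 ≈ 155.88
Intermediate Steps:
v(c, z) = -c*(-203 + z)/2 (v(c, z) = -(c + c)*(z - 203)/4 = -2*c*(-203 + z)/4 = -c*(-203 + z)/2)
√(2716 + v(198, -15)) = √(2716 + (½)*198*(203 - 1*(-15))) = √(2716 + (½)*198*(203 + 15)) = √(2716 + (½)*198*218) = √(2716 + 21582) = √24298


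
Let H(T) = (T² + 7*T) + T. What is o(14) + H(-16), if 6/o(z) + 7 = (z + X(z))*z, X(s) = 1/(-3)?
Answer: 70802/553 ≈ 128.03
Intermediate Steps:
X(s) = -⅓
o(z) = 6/(-7 + z*(-⅓ + z)) (o(z) = 6/(-7 + (z - ⅓)*z) = 6/(-7 + (-⅓ + z)*z) = 6/(-7 + z*(-⅓ + z)))
H(T) = T² + 8*T
o(14) + H(-16) = 18/(-21 - 1*14 + 3*14²) - 16*(8 - 16) = 18/(-21 - 14 + 3*196) - 16*(-8) = 18/(-21 - 14 + 588) + 128 = 18/553 + 128 = 70802/553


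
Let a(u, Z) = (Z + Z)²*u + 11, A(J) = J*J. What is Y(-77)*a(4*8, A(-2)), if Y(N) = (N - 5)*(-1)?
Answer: 168838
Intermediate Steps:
A(J) = J²
a(u, Z) = 11 + 4*u*Z² (a(u, Z) = (2*Z)²*u + 11 = (4*Z²)*u + 11 = 4*u*Z² + 11 = 11 + 4*u*Z²)
Y(N) = 5 - N (Y(N) = (-5 + N)*(-1) = 5 - N)
Y(-77)*a(4*8, A(-2)) = (5 - 1*(-77))*(11 + 4*(4*8)*((-2)²)²) = (5 + 77)*(11 + 4*32*4²) = 82*(11 + 4*32*16) = 82*(11 + 2048) = 82*2059 = 168838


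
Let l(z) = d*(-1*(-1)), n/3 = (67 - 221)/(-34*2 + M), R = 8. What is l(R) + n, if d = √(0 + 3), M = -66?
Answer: 231/67 + √3 ≈ 5.1798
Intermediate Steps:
d = √3 ≈ 1.7320
n = 231/67 (n = 3*((67 - 221)/(-34*2 - 66)) = 3*(-154/(-68 - 66)) = 3*(-154/(-134)) = 3*(-154*(-1/134)) = 3*(77/67) = 231/67 ≈ 3.4478)
l(z) = √3 (l(z) = √3*(-1*(-1)) = √3*1 = √3)
l(R) + n = √3 + 231/67 = 231/67 + √3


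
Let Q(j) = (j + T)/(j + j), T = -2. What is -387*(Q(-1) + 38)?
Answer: -30573/2 ≈ -15287.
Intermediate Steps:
Q(j) = (-2 + j)/(2*j) (Q(j) = (j - 2)/(j + j) = (-2 + j)/((2*j)) = (-2 + j)*(1/(2*j)) = (-2 + j)/(2*j))
-387*(Q(-1) + 38) = -387*((½)*(-2 - 1)/(-1) + 38) = -387*((½)*(-1)*(-3) + 38) = -387*(3/2 + 38) = -387*79/2 = -30573/2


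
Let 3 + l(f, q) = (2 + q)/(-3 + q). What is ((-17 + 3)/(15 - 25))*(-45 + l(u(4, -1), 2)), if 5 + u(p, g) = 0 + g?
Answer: -364/5 ≈ -72.800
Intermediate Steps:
u(p, g) = -5 + g (u(p, g) = -5 + (0 + g) = -5 + g)
l(f, q) = -3 + (2 + q)/(-3 + q)
((-17 + 3)/(15 - 25))*(-45 + l(u(4, -1), 2)) = ((-17 + 3)/(15 - 25))*(-45 + (11 - 2*2)/(-3 + 2)) = (-14/(-10))*(-45 + (11 - 4)/(-1)) = (-14*(-⅒))*(-45 - 1*7) = 7*(-45 - 7)/5 = (7/5)*(-52) = -364/5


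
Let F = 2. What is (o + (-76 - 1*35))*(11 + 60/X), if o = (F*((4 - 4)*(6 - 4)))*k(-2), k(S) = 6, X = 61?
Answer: -81141/61 ≈ -1330.2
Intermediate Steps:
o = 0 (o = (2*((4 - 4)*(6 - 4)))*6 = (2*(0*2))*6 = (2*0)*6 = 0*6 = 0)
(o + (-76 - 1*35))*(11 + 60/X) = (0 + (-76 - 1*35))*(11 + 60/61) = (0 + (-76 - 35))*(11 + 60*(1/61)) = (0 - 111)*(11 + 60/61) = -111*731/61 = -81141/61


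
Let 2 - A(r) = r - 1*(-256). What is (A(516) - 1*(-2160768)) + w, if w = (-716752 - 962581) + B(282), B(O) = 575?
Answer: 481240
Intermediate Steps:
A(r) = -254 - r (A(r) = 2 - (r - 1*(-256)) = 2 - (r + 256) = 2 - (256 + r) = 2 + (-256 - r) = -254 - r)
w = -1678758 (w = (-716752 - 962581) + 575 = -1679333 + 575 = -1678758)
(A(516) - 1*(-2160768)) + w = ((-254 - 1*516) - 1*(-2160768)) - 1678758 = ((-254 - 516) + 2160768) - 1678758 = (-770 + 2160768) - 1678758 = 2159998 - 1678758 = 481240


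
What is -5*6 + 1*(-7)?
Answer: -37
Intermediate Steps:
-5*6 + 1*(-7) = -30 - 7 = -37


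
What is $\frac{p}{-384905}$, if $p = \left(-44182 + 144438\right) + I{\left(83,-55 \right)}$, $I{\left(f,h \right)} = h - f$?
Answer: $- \frac{100118}{384905} \approx -0.26011$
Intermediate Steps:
$p = 100118$ ($p = \left(-44182 + 144438\right) - 138 = 100256 - 138 = 100118$)
$\frac{p}{-384905} = \frac{100118}{-384905} = 100118 \left(- \frac{1}{384905}\right) = - \frac{100118}{384905}$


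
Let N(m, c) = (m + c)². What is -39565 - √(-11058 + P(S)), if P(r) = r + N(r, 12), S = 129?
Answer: -39565 - 2*√2238 ≈ -39660.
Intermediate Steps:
N(m, c) = (c + m)²
P(r) = r + (12 + r)²
-39565 - √(-11058 + P(S)) = -39565 - √(-11058 + (129 + (12 + 129)²)) = -39565 - √(-11058 + (129 + 141²)) = -39565 - √(-11058 + (129 + 19881)) = -39565 - √(-11058 + 20010) = -39565 - √8952 = -39565 - 2*√2238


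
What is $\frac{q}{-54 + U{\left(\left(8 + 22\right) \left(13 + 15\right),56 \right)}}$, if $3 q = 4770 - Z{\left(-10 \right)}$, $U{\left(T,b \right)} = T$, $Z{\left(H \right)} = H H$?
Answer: $\frac{2335}{1179} \approx 1.9805$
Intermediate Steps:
$Z{\left(H \right)} = H^{2}$
$q = \frac{4670}{3}$ ($q = \frac{4770 - \left(-10\right)^{2}}{3} = \frac{4770 - 100}{3} = \frac{1}{3} \cdot 4670 = \frac{4670}{3} \approx 1556.7$)
$\frac{q}{-54 + U{\left(\left(8 + 22\right) \left(13 + 15\right),56 \right)}} = \frac{4670}{3 \left(-54 + \left(8 + 22\right) \left(13 + 15\right)\right)} = \frac{4670}{3 \left(-54 + 30 \cdot 28\right)} = \frac{4670}{3 \left(-54 + 840\right)} = \frac{4670}{3 \cdot 786} = \frac{4670}{3} \cdot \frac{1}{786} = \frac{2335}{1179}$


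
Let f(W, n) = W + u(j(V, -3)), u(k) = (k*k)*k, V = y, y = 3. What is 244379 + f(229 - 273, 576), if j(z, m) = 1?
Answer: 244336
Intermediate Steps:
V = 3
u(k) = k³ (u(k) = k²*k = k³)
f(W, n) = 1 + W (f(W, n) = W + 1³ = W + 1 = 1 + W)
244379 + f(229 - 273, 576) = 244379 + (1 + (229 - 273)) = 244379 + (1 - 44) = 244379 - 43 = 244336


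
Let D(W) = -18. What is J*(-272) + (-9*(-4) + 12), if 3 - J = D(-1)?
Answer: -5664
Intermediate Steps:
J = 21 (J = 3 - 1*(-18) = 3 + 18 = 21)
J*(-272) + (-9*(-4) + 12) = 21*(-272) + (-9*(-4) + 12) = -5712 + (36 + 12) = -5712 + 48 = -5664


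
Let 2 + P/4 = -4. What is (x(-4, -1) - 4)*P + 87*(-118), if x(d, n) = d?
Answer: -10074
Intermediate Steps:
P = -24 (P = -8 + 4*(-4) = -8 - 16 = -24)
(x(-4, -1) - 4)*P + 87*(-118) = (-4 - 4)*(-24) + 87*(-118) = -8*(-24) - 10266 = 192 - 10266 = -10074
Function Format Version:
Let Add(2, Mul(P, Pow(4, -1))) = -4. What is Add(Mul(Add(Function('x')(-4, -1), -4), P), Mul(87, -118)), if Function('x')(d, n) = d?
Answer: -10074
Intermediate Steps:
P = -24 (P = Add(-8, Mul(4, -4)) = Add(-8, -16) = -24)
Add(Mul(Add(Function('x')(-4, -1), -4), P), Mul(87, -118)) = Add(Mul(Add(-4, -4), -24), Mul(87, -118)) = Add(Mul(-8, -24), -10266) = Add(192, -10266) = -10074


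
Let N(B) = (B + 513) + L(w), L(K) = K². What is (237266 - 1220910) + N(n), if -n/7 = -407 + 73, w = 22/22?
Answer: -980792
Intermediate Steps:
w = 1 (w = 22*(1/22) = 1)
n = 2338 (n = -7*(-407 + 73) = -7*(-334) = 2338)
N(B) = 514 + B (N(B) = (B + 513) + 1² = (513 + B) + 1 = 514 + B)
(237266 - 1220910) + N(n) = (237266 - 1220910) + (514 + 2338) = -983644 + 2852 = -980792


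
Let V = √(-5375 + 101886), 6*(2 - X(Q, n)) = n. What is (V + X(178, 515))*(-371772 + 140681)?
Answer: 116238773/6 - 231091*√96511 ≈ -5.2418e+7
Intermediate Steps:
X(Q, n) = 2 - n/6
V = √96511 ≈ 310.66
(V + X(178, 515))*(-371772 + 140681) = (√96511 + (2 - ⅙*515))*(-371772 + 140681) = (√96511 + (2 - 515/6))*(-231091) = (√96511 - 503/6)*(-231091) = (-503/6 + √96511)*(-231091) = 116238773/6 - 231091*√96511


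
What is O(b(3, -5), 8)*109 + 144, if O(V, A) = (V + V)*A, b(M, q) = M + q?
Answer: -3344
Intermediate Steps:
O(V, A) = 2*A*V (O(V, A) = (2*V)*A = 2*A*V)
O(b(3, -5), 8)*109 + 144 = (2*8*(3 - 5))*109 + 144 = (2*8*(-2))*109 + 144 = -32*109 + 144 = -3488 + 144 = -3344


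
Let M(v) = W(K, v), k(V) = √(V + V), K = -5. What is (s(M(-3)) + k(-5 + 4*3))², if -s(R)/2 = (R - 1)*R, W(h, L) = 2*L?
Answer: (84 - √14)² ≈ 6441.4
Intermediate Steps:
k(V) = √2*√V (k(V) = √(2*V) = √2*√V)
M(v) = 2*v
s(R) = -2*R*(-1 + R) (s(R) = -2*(R - 1)*R = -2*(-1 + R)*R = -2*R*(-1 + R))
(s(M(-3)) + k(-5 + 4*3))² = (2*(2*(-3))*(1 - 2*(-3)) + √2*√(-5 + 4*3))² = (2*(-6)*(1 - 1*(-6)) + √2*√(-5 + 12))² = (2*(-6)*(1 + 6) + √2*√7)² = (2*(-6)*7 + √14)² = (-84 + √14)²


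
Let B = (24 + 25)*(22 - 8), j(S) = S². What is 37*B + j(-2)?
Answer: 25386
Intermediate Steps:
B = 686 (B = 49*14 = 686)
37*B + j(-2) = 37*686 + (-2)² = 25382 + 4 = 25386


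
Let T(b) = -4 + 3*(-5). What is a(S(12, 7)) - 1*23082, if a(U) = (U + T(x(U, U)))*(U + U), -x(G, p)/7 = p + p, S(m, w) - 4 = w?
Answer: -23258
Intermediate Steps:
S(m, w) = 4 + w
x(G, p) = -14*p (x(G, p) = -7*(p + p) = -14*p)
T(b) = -19 (T(b) = -4 - 15 = -19)
a(U) = 2*U*(-19 + U) (a(U) = (U - 19)*(U + U) = (-19 + U)*(2*U) = 2*U*(-19 + U))
a(S(12, 7)) - 1*23082 = 2*(4 + 7)*(-19 + (4 + 7)) - 1*23082 = 2*11*(-19 + 11) - 23082 = 2*11*(-8) - 23082 = -176 - 23082 = -23258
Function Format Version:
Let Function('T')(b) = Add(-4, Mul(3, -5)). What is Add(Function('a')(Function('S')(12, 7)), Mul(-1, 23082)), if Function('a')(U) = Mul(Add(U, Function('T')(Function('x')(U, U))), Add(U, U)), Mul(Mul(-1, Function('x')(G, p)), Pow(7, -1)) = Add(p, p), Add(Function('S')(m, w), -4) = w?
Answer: -23258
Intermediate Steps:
Function('S')(m, w) = Add(4, w)
Function('x')(G, p) = Mul(-14, p) (Function('x')(G, p) = Mul(-7, Add(p, p)) = Mul(-7, Mul(2, p)) = Mul(-14, p))
Function('T')(b) = -19 (Function('T')(b) = Add(-4, -15) = -19)
Function('a')(U) = Mul(2, U, Add(-19, U)) (Function('a')(U) = Mul(Add(U, -19), Add(U, U)) = Mul(Add(-19, U), Mul(2, U)) = Mul(2, U, Add(-19, U)))
Add(Function('a')(Function('S')(12, 7)), Mul(-1, 23082)) = Add(Mul(2, Add(4, 7), Add(-19, Add(4, 7))), Mul(-1, 23082)) = Add(Mul(2, 11, Add(-19, 11)), -23082) = Add(Mul(2, 11, -8), -23082) = Add(-176, -23082) = -23258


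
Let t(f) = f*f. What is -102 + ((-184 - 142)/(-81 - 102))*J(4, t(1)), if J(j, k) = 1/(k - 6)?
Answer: -93656/915 ≈ -102.36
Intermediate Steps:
t(f) = f²
J(j, k) = 1/(-6 + k)
-102 + ((-184 - 142)/(-81 - 102))*J(4, t(1)) = -102 + ((-184 - 142)/(-81 - 102))/(-6 + 1²) = -102 + (-326/(-183))/(-6 + 1) = -102 - 326*(-1/183)/(-5) = -102 + (326/183)*(-⅕) = -102 - 326/915 = -93656/915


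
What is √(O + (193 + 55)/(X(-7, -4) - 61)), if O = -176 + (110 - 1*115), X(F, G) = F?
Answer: I*√53363/17 ≈ 13.588*I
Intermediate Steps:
O = -181 (O = -176 + (110 - 115) = -176 - 5 = -181)
√(O + (193 + 55)/(X(-7, -4) - 61)) = √(-181 + (193 + 55)/(-7 - 61)) = √(-181 + 248/(-68)) = √(-181 + 248*(-1/68)) = √(-181 - 62/17) = √(-3139/17) = I*√53363/17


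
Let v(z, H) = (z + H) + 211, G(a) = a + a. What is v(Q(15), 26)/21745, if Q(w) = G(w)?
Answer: 267/21745 ≈ 0.012279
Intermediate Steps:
G(a) = 2*a
Q(w) = 2*w
v(z, H) = 211 + H + z (v(z, H) = (H + z) + 211 = 211 + H + z)
v(Q(15), 26)/21745 = (211 + 26 + 2*15)/21745 = (211 + 26 + 30)*(1/21745) = 267*(1/21745) = 267/21745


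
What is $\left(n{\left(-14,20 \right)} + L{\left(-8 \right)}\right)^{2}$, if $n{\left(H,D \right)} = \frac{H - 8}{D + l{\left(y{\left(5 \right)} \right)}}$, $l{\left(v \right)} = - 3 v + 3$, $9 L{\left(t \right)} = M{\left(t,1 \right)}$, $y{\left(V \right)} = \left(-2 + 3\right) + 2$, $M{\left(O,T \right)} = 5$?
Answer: $\frac{4096}{3969} \approx 1.032$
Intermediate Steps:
$y{\left(V \right)} = 3$ ($y{\left(V \right)} = 1 + 2 = 3$)
$L{\left(t \right)} = \frac{5}{9}$ ($L{\left(t \right)} = \frac{1}{9} \cdot 5 = \frac{5}{9}$)
$l{\left(v \right)} = 3 - 3 v$
$n{\left(H,D \right)} = \frac{-8 + H}{-6 + D}$ ($n{\left(H,D \right)} = \frac{H - 8}{D + \left(3 - 9\right)} = \frac{-8 + H}{D + \left(3 - 9\right)} = \frac{-8 + H}{D - 6} = \frac{-8 + H}{-6 + D}$)
$\left(n{\left(-14,20 \right)} + L{\left(-8 \right)}\right)^{2} = \left(\frac{-8 - 14}{-6 + 20} + \frac{5}{9}\right)^{2} = \left(\frac{1}{14} \left(-22\right) + \frac{5}{9}\right)^{2} = \left(- \frac{11}{7} + \frac{5}{9}\right)^{2} = \left(- \frac{64}{63}\right)^{2} = \frac{4096}{3969}$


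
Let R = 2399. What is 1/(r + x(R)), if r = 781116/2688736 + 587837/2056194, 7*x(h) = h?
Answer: 691070353848/237238015764403 ≈ 0.0029130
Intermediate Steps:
x(h) = h/7
r = 398333067067/691070353848 (r = 781116*(1/2688736) + 587837*(1/2056194) = 195279/672184 + 587837/2056194 = 398333067067/691070353848 ≈ 0.57640)
1/(r + x(R)) = 1/(398333067067/691070353848 + (⅐)*2399) = 1/(398333067067/691070353848 + 2399/7) = 1/(237238015764403/691070353848) = 691070353848/237238015764403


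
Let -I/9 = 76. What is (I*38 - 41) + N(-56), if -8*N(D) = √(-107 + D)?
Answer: -26033 - I*√163/8 ≈ -26033.0 - 1.5959*I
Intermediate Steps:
I = -684 (I = -9*76 = -684)
N(D) = -√(-107 + D)/8
(I*38 - 41) + N(-56) = (-684*38 - 41) - √(-107 - 56)/8 = (-25992 - 41) - I*√163/8 = -26033 - I*√163/8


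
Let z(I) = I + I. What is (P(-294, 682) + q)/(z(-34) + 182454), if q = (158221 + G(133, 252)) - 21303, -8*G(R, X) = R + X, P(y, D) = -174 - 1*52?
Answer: 1093151/1459088 ≈ 0.74920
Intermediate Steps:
P(y, D) = -226 (P(y, D) = -174 - 52 = -226)
G(R, X) = -R/8 - X/8 (G(R, X) = -(R + X)/8 = -R/8 - X/8)
z(I) = 2*I
q = 1094959/8 (q = (158221 + (-⅛*133 - ⅛*252)) - 21303 = (158221 + (-133/8 - 63/2)) - 21303 = (158221 - 385/8) - 21303 = 1265383/8 - 21303 = 1094959/8 ≈ 1.3687e+5)
(P(-294, 682) + q)/(z(-34) + 182454) = (-226 + 1094959/8)/(2*(-34) + 182454) = 1093151/(8*(-68 + 182454)) = (1093151/8)/182386 = (1093151/8)*(1/182386) = 1093151/1459088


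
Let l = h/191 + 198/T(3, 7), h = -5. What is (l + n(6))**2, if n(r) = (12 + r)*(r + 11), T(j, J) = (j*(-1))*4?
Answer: 12227715241/145924 ≈ 83795.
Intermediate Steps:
T(j, J) = -4*j (T(j, J) = -j*4 = -4*j)
n(r) = (11 + r)*(12 + r) (n(r) = (12 + r)*(11 + r) = (11 + r)*(12 + r))
l = -6313/382 (l = -5/191 + 198/((-4*3)) = -5*1/191 + 198/(-12) = -5/191 + 198*(-1/12) = -5/191 - 33/2 = -6313/382 ≈ -16.526)
(l + n(6))**2 = (-6313/382 + (132 + 6**2 + 23*6))**2 = (-6313/382 + (132 + 36 + 138))**2 = (-6313/382 + 306)**2 = (110579/382)**2 = 12227715241/145924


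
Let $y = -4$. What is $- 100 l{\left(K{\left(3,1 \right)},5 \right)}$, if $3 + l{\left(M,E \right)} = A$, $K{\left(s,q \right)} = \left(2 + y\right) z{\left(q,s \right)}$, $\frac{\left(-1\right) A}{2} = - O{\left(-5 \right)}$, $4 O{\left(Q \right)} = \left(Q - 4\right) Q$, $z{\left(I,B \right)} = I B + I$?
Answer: $-1950$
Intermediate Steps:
$z{\left(I,B \right)} = I + B I$ ($z{\left(I,B \right)} = B I + I = I + B I$)
$O{\left(Q \right)} = \frac{Q \left(-4 + Q\right)}{4}$ ($O{\left(Q \right)} = \frac{\left(Q - 4\right) Q}{4} = \frac{\left(-4 + Q\right) Q}{4} = \frac{Q \left(-4 + Q\right)}{4}$)
$A = \frac{45}{2}$ ($A = - 2 \left(- \frac{\left(-5\right) \left(-4 - 5\right)}{4}\right) = - 2 \left(- \frac{\left(-5\right) \left(-9\right)}{4}\right) = - 2 \left(\left(-1\right) \frac{45}{4}\right) = \left(-2\right) \left(- \frac{45}{4}\right) = \frac{45}{2} \approx 22.5$)
$K{\left(s,q \right)} = - 2 q \left(1 + s\right)$ ($K{\left(s,q \right)} = \left(2 - 4\right) q \left(1 + s\right) = - 2 q \left(1 + s\right)$)
$l{\left(M,E \right)} = \frac{39}{2}$ ($l{\left(M,E \right)} = -3 + \frac{45}{2} = \frac{39}{2}$)
$- 100 l{\left(K{\left(3,1 \right)},5 \right)} = \left(-100\right) \frac{39}{2} = -1950$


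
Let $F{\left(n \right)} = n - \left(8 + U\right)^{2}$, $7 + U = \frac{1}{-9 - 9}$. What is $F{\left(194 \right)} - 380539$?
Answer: $- \frac{123232069}{324} \approx -3.8035 \cdot 10^{5}$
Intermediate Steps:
$U = - \frac{127}{18}$ ($U = -7 + \frac{1}{-9 - 9} = -7 + \frac{1}{-18} = -7 - \frac{1}{18} = - \frac{127}{18} \approx -7.0556$)
$F{\left(n \right)} = - \frac{289}{324} + n$ ($F{\left(n \right)} = n - \left(8 - \frac{127}{18}\right)^{2} = n - \left(\frac{17}{18}\right)^{2} = n - \frac{289}{324} = - \frac{289}{324} + n$)
$F{\left(194 \right)} - 380539 = \left(- \frac{289}{324} + 194\right) - 380539 = \frac{62567}{324} - 380539 = - \frac{123232069}{324}$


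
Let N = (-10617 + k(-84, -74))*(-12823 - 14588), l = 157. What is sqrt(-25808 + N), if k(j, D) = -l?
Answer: sqrt(295300306) ≈ 17184.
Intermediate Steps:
k(j, D) = -157 (k(j, D) = -1*157 = -157)
N = 295326114 (N = (-10617 - 157)*(-12823 - 14588) = -10774*(-27411) = 295326114)
sqrt(-25808 + N) = sqrt(-25808 + 295326114) = sqrt(295300306)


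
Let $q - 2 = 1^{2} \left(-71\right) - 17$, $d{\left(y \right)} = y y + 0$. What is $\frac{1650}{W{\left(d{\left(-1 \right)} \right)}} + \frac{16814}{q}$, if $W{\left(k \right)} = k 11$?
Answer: $- \frac{1957}{43} \approx -45.512$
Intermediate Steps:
$d{\left(y \right)} = y^{2}$ ($d{\left(y \right)} = y^{2} + 0 = y^{2}$)
$W{\left(k \right)} = 11 k$
$q = -86$ ($q = 2 + \left(1^{2} \left(-71\right) - 17\right) = 2 + \left(1 \left(-71\right) - 17\right) = 2 - 88 = -86$)
$\frac{1650}{W{\left(d{\left(-1 \right)} \right)}} + \frac{16814}{q} = \frac{1650}{11 \left(-1\right)^{2}} + \frac{16814}{-86} = \frac{1650}{11 \cdot 1} + 16814 \left(- \frac{1}{86}\right) = \frac{1650}{11} - \frac{8407}{43} = 1650 \cdot \frac{1}{11} - \frac{8407}{43} = 150 - \frac{8407}{43} = - \frac{1957}{43}$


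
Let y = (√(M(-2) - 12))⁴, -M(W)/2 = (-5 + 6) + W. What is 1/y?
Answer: 1/100 ≈ 0.010000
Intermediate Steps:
M(W) = -2 - 2*W (M(W) = -2*((-5 + 6) + W) = -2*(1 + W) = -2 - 2*W)
y = 100 (y = (√((-2 - 2*(-2)) - 12))⁴ = (√((-2 + 4) - 12))⁴ = (√(2 - 12))⁴ = (√(-10))⁴ = (I*√10)⁴ = 100)
1/y = 1/100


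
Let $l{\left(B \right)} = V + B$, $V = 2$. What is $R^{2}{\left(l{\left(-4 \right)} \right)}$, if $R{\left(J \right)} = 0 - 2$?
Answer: $4$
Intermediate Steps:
$l{\left(B \right)} = 2 + B$
$R{\left(J \right)} = -2$ ($R{\left(J \right)} = 0 - 2 = -2$)
$R^{2}{\left(l{\left(-4 \right)} \right)} = \left(-2\right)^{2} = 4$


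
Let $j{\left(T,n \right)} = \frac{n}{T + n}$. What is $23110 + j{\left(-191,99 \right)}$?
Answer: $\frac{2126021}{92} \approx 23109.0$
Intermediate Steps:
$23110 + j{\left(-191,99 \right)} = 23110 + \frac{99}{-191 + 99} = 23110 + \frac{99}{-92} = 23110 + 99 \left(- \frac{1}{92}\right) = 23110 - \frac{99}{92} = \frac{2126021}{92}$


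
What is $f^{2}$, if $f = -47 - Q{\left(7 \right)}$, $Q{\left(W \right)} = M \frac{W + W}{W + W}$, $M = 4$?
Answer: $2601$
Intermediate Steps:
$Q{\left(W \right)} = 4$ ($Q{\left(W \right)} = 4 \frac{W + W}{W + W} = 4 \frac{2 W}{2 W} = 4 \cdot 2 W \frac{1}{2 W} = 4 \cdot 1 = 4$)
$f = -51$ ($f = -47 - 4 = -51$)
$f^{2} = \left(-51\right)^{2} = 2601$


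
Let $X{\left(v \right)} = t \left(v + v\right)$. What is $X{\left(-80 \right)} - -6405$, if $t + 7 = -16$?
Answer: $10085$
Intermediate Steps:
$t = -23$ ($t = -7 - 16 = -23$)
$X{\left(v \right)} = - 46 v$ ($X{\left(v \right)} = - 23 \left(v + v\right) = - 23 \cdot 2 v = - 46 v$)
$X{\left(-80 \right)} - -6405 = \left(-46\right) \left(-80\right) - -6405 = 3680 + 6405 = 10085$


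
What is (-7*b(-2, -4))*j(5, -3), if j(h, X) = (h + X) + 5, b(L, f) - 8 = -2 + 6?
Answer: -588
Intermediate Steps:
b(L, f) = 12 (b(L, f) = 8 + (-2 + 6) = 8 + 4 = 12)
j(h, X) = 5 + X + h (j(h, X) = (X + h) + 5 = 5 + X + h)
(-7*b(-2, -4))*j(5, -3) = (-7*12)*(5 - 3 + 5) = -84*7 = -588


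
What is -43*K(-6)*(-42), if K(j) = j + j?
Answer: -21672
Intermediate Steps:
K(j) = 2*j
-43*K(-6)*(-42) = -86*(-6)*(-42) = -43*(-12)*(-42) = 516*(-42) = -21672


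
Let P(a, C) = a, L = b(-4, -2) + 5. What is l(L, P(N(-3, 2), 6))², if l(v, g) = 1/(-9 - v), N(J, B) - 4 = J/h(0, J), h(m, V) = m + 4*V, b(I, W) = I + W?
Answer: 1/64 ≈ 0.015625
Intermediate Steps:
N(J, B) = 17/4 (N(J, B) = 4 + J/(0 + 4*J) = 4 + J/((4*J)) = 4 + J*(1/(4*J)) = 4 + ¼ = 17/4)
L = -1 (L = (-4 - 2) + 5 = -6 + 5 = -1)
l(L, P(N(-3, 2), 6))² = (-1/(9 - 1))² = (-1/8)² = (-1*⅛)² = (-⅛)² = 1/64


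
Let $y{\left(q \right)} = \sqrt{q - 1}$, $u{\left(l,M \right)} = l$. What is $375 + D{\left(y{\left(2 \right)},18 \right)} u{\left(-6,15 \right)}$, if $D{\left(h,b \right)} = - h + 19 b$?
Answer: $-1671$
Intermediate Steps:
$y{\left(q \right)} = \sqrt{-1 + q}$
$375 + D{\left(y{\left(2 \right)},18 \right)} u{\left(-6,15 \right)} = 375 + \left(- \sqrt{-1 + 2} + 19 \cdot 18\right) \left(-6\right) = 375 + \left(- \sqrt{1} + 342\right) \left(-6\right) = 375 + \left(\left(-1\right) 1 + 342\right) \left(-6\right) = 375 + \left(-1 + 342\right) \left(-6\right) = 375 + 341 \left(-6\right) = 375 - 2046 = -1671$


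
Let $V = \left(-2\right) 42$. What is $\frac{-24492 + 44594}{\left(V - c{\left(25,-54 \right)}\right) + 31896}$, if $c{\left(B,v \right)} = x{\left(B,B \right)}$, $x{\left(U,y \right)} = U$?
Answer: $\frac{1058}{1673} \approx 0.6324$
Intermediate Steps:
$V = -84$
$c{\left(B,v \right)} = B$
$\frac{-24492 + 44594}{\left(V - c{\left(25,-54 \right)}\right) + 31896} = \frac{-24492 + 44594}{\left(-84 - 25\right) + 31896} = \frac{20102}{\left(-84 - 25\right) + 31896} = \frac{20102}{-109 + 31896} = \frac{20102}{31787} = 20102 \cdot \frac{1}{31787} = \frac{1058}{1673}$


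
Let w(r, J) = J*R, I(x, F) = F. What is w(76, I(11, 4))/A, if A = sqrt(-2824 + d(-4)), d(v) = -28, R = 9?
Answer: -18*I*sqrt(713)/713 ≈ -0.67411*I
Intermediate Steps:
w(r, J) = 9*J (w(r, J) = J*9 = 9*J)
A = 2*I*sqrt(713) (A = sqrt(-2824 - 28) = sqrt(-2852) = 2*I*sqrt(713) ≈ 53.404*I)
w(76, I(11, 4))/A = (9*4)/((2*I*sqrt(713))) = 36*(-I*sqrt(713)/1426) = -18*I*sqrt(713)/713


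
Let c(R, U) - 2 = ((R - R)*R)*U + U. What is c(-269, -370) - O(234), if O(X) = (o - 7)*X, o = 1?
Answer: 1036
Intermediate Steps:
c(R, U) = 2 + U (c(R, U) = 2 + (((R - R)*R)*U + U) = 2 + ((0*R)*U + U) = 2 + (0*U + U) = 2 + (0 + U) = 2 + U)
O(X) = -6*X (O(X) = (1 - 7)*X = -6*X)
c(-269, -370) - O(234) = (2 - 370) - (-6)*234 = -368 - 1*(-1404) = -368 + 1404 = 1036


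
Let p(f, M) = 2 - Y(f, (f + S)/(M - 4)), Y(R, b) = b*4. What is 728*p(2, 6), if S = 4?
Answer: -7280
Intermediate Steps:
Y(R, b) = 4*b
p(f, M) = 2 - 4*(4 + f)/(-4 + M) (p(f, M) = 2 - 4*(f + 4)/(M - 4) = 2 - 4*(4 + f)/(-4 + M))
728*p(2, 6) = 728*(2*(-12 + 6 - 2*2)/(-4 + 6)) = 728*(2*(-12 + 6 - 4)/2) = 728*(2*(½)*(-10)) = 728*(-10) = -7280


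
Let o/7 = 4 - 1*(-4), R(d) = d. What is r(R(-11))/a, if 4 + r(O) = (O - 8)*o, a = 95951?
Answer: -1068/95951 ≈ -0.011131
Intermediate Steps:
o = 56 (o = 7*(4 - 1*(-4)) = 7*(4 + 4) = 7*8 = 56)
r(O) = -452 + 56*O (r(O) = -4 + (O - 8)*56 = -4 + (-8 + O)*56 = -4 + (-448 + 56*O) = -452 + 56*O)
r(R(-11))/a = (-452 + 56*(-11))/95951 = (-452 - 616)*(1/95951) = -1068*1/95951 = -1068/95951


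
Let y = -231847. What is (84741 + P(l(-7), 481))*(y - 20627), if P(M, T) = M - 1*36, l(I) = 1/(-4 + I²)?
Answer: -320787236708/15 ≈ -2.1386e+10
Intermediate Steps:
P(M, T) = -36 + M (P(M, T) = M - 36 = -36 + M)
(84741 + P(l(-7), 481))*(y - 20627) = (84741 + (-36 + 1/(-4 + (-7)²)))*(-231847 - 20627) = (84741 + (-36 + 1/(-4 + 49)))*(-252474) = (84741 + (-36 + 1/45))*(-252474) = (84741 - 1619/45)*(-252474) = (3811726/45)*(-252474) = -320787236708/15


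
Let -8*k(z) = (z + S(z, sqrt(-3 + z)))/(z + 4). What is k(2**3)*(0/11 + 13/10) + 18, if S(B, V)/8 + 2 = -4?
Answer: 445/24 ≈ 18.542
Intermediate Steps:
S(B, V) = -48 (S(B, V) = -16 + 8*(-4) = -16 - 32 = -48)
k(z) = -(-48 + z)/(8*(4 + z)) (k(z) = -(z - 48)/(8*(z + 4)) = -(-48 + z)/(8*(4 + z)))
k(2**3)*(0/11 + 13/10) + 18 = ((48 - 1*2**3)/(8*(4 + 2**3)))*(0/11 + 13/10) + 18 = ((48 - 1*8)/(8*(4 + 8)))*(0*(1/11) + 13*(1/10)) + 18 = ((1/8)*(48 - 8)/12)*(0 + 13/10) + 18 = ((1/8)*(1/12)*40)*(13/10) + 18 = (5/12)*(13/10) + 18 = 13/24 + 18 = 445/24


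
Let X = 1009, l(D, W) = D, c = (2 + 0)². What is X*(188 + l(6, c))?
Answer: 195746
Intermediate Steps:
c = 4 (c = 2² = 4)
X*(188 + l(6, c)) = 1009*(188 + 6) = 1009*194 = 195746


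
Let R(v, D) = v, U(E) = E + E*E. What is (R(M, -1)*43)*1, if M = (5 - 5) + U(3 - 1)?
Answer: 258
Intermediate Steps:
U(E) = E + E²
M = 6 (M = (5 - 5) + (3 - 1)*(1 + (3 - 1)) = 0 + 2*(1 + 2) = 0 + 2*3 = 0 + 6 = 6)
(R(M, -1)*43)*1 = (6*43)*1 = 258*1 = 258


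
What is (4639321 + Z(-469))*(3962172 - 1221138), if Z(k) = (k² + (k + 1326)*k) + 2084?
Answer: 12223457473722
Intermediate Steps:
Z(k) = 2084 + k² + k*(1326 + k) (Z(k) = (k² + (1326 + k)*k) + 2084 = (k² + k*(1326 + k)) + 2084 = 2084 + k² + k*(1326 + k))
(4639321 + Z(-469))*(3962172 - 1221138) = (4639321 + (2084 + 2*(-469)² + 1326*(-469)))*(3962172 - 1221138) = (4639321 + (2084 + 2*219961 - 621894))*2741034 = (4639321 + (2084 + 439922 - 621894))*2741034 = (4639321 - 179888)*2741034 = 4459433*2741034 = 12223457473722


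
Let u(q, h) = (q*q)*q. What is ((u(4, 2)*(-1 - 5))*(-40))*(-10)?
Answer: -153600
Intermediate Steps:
u(q, h) = q³ (u(q, h) = q²*q = q³)
((u(4, 2)*(-1 - 5))*(-40))*(-10) = ((4³*(-1 - 5))*(-40))*(-10) = ((64*(-6))*(-40))*(-10) = -384*(-40)*(-10) = 15360*(-10) = -153600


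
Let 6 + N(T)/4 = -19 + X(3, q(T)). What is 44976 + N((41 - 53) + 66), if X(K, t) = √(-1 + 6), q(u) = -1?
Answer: 44876 + 4*√5 ≈ 44885.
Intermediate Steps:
X(K, t) = √5
N(T) = -100 + 4*√5 (N(T) = -24 + 4*(-19 + √5) = -24 + (-76 + 4*√5) = -100 + 4*√5)
44976 + N((41 - 53) + 66) = 44976 + (-100 + 4*√5) = 44876 + 4*√5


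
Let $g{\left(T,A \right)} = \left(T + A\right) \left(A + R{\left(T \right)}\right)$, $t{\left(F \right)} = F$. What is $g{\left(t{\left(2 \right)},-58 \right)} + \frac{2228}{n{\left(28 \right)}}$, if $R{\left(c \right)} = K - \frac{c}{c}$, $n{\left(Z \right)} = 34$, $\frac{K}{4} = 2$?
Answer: $\frac{49666}{17} \approx 2921.5$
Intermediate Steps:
$K = 8$ ($K = 4 \cdot 2 = 8$)
$R{\left(c \right)} = 7$ ($R{\left(c \right)} = 8 - \frac{c}{c} = 8 - 1 = 7$)
$g{\left(T,A \right)} = \left(7 + A\right) \left(A + T\right)$ ($g{\left(T,A \right)} = \left(T + A\right) \left(A + 7\right) = \left(A + T\right) \left(7 + A\right) = \left(7 + A\right) \left(A + T\right)$)
$g{\left(t{\left(2 \right)},-58 \right)} + \frac{2228}{n{\left(28 \right)}} = \left(\left(-58\right)^{2} + 7 \left(-58\right) + 7 \cdot 2 - 116\right) + \frac{2228}{34} = \left(3364 - 406 + 14 - 116\right) + 2228 \cdot \frac{1}{34} = 2856 + \frac{1114}{17} = \frac{49666}{17}$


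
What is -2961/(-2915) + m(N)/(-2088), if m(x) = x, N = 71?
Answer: 5975603/6086520 ≈ 0.98178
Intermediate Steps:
-2961/(-2915) + m(N)/(-2088) = -2961/(-2915) + 71/(-2088) = -2961*(-1/2915) + 71*(-1/2088) = 2961/2915 - 71/2088 = 5975603/6086520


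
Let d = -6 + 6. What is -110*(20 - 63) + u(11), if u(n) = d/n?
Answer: 4730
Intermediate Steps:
d = 0
u(n) = 0 (u(n) = 0/n = 0)
-110*(20 - 63) + u(11) = -110*(20 - 63) + 0 = -110*(-43) + 0 = 4730 + 0 = 4730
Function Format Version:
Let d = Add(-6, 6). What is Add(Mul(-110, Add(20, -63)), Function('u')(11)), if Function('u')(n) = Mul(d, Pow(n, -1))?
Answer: 4730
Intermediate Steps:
d = 0
Function('u')(n) = 0 (Function('u')(n) = Mul(0, Pow(n, -1)) = 0)
Add(Mul(-110, Add(20, -63)), Function('u')(11)) = Add(Mul(-110, Add(20, -63)), 0) = Add(Mul(-110, -43), 0) = Add(4730, 0) = 4730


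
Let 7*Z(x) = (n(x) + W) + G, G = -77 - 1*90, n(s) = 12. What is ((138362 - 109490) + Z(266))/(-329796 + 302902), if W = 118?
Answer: -202067/188258 ≈ -1.0734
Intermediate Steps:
G = -167 (G = -77 - 90 = -167)
Z(x) = -37/7 (Z(x) = ((12 + 118) - 167)/7 = (130 - 167)/7 = (⅐)*(-37) = -37/7)
((138362 - 109490) + Z(266))/(-329796 + 302902) = ((138362 - 109490) - 37/7)/(-329796 + 302902) = (28872 - 37/7)/(-26894) = (202067/7)*(-1/26894) = -202067/188258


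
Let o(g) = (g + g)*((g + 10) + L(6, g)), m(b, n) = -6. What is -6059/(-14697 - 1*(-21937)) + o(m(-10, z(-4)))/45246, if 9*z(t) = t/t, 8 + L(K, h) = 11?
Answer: -45792279/54596840 ≈ -0.83873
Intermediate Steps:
L(K, h) = 3 (L(K, h) = -8 + 11 = 3)
z(t) = ⅑ (z(t) = (t/t)/9 = (⅑)*1 = ⅑)
o(g) = 2*g*(13 + g) (o(g) = (g + g)*((g + 10) + 3) = (2*g)*((10 + g) + 3) = (2*g)*(13 + g) = 2*g*(13 + g))
-6059/(-14697 - 1*(-21937)) + o(m(-10, z(-4)))/45246 = -6059/(-14697 - 1*(-21937)) + (2*(-6)*(13 - 6))/45246 = -6059/(-14697 + 21937) + (2*(-6)*7)*(1/45246) = -6059/7240 - 84*1/45246 = -6059*1/7240 - 14/7541 = -6059/7240 - 14/7541 = -45792279/54596840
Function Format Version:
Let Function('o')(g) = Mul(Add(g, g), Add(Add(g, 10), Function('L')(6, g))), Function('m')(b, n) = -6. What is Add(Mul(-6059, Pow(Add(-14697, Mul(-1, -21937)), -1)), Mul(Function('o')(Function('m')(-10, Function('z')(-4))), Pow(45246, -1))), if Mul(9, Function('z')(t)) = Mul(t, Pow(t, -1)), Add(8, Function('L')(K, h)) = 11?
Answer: Rational(-45792279, 54596840) ≈ -0.83873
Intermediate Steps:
Function('L')(K, h) = 3 (Function('L')(K, h) = Add(-8, 11) = 3)
Function('z')(t) = Rational(1, 9) (Function('z')(t) = Mul(Rational(1, 9), Mul(t, Pow(t, -1))) = Mul(Rational(1, 9), 1) = Rational(1, 9))
Function('o')(g) = Mul(2, g, Add(13, g)) (Function('o')(g) = Mul(Add(g, g), Add(Add(g, 10), 3)) = Mul(Mul(2, g), Add(Add(10, g), 3)) = Mul(Mul(2, g), Add(13, g)) = Mul(2, g, Add(13, g)))
Add(Mul(-6059, Pow(Add(-14697, Mul(-1, -21937)), -1)), Mul(Function('o')(Function('m')(-10, Function('z')(-4))), Pow(45246, -1))) = Add(Mul(-6059, Pow(Add(-14697, Mul(-1, -21937)), -1)), Mul(Mul(2, -6, Add(13, -6)), Pow(45246, -1))) = Add(Mul(-6059, Pow(Add(-14697, 21937), -1)), Mul(Mul(2, -6, 7), Rational(1, 45246))) = Add(Mul(-6059, Pow(7240, -1)), Mul(-84, Rational(1, 45246))) = Add(Mul(-6059, Rational(1, 7240)), Rational(-14, 7541)) = Add(Rational(-6059, 7240), Rational(-14, 7541)) = Rational(-45792279, 54596840)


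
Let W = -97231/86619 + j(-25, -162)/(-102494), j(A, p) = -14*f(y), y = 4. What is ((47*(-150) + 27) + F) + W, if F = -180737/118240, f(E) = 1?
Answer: -526786409327552323/74980441529760 ≈ -7025.6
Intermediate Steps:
j(A, p) = -14 (j(A, p) = -14*1 = -14)
F = -180737/118240 (F = -180737*1/118240 = -180737/118240 ≈ -1.5286)
W = -711741532/634137699 (W = -97231/86619 - 14/(-102494) = -97231*1/86619 - 14*(-1/102494) = -97231/86619 + 1/7321 = -711741532/634137699 ≈ -1.1224)
((47*(-150) + 27) + F) + W = ((47*(-150) + 27) - 180737/118240) - 711741532/634137699 = ((-7050 + 27) - 180737/118240) - 711741532/634137699 = (-7023 - 180737/118240) - 711741532/634137699 = -830580257/118240 - 711741532/634137699 = -526786409327552323/74980441529760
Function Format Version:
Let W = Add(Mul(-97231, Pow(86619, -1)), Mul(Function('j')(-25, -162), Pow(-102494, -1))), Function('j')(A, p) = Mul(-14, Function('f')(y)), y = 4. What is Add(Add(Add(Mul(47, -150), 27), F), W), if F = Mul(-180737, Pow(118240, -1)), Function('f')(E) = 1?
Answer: Rational(-526786409327552323, 74980441529760) ≈ -7025.6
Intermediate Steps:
Function('j')(A, p) = -14 (Function('j')(A, p) = Mul(-14, 1) = -14)
F = Rational(-180737, 118240) (F = Mul(-180737, Rational(1, 118240)) = Rational(-180737, 118240) ≈ -1.5286)
W = Rational(-711741532, 634137699) (W = Add(Mul(-97231, Pow(86619, -1)), Mul(-14, Pow(-102494, -1))) = Add(Mul(-97231, Rational(1, 86619)), Mul(-14, Rational(-1, 102494))) = Add(Rational(-97231, 86619), Rational(1, 7321)) = Rational(-711741532, 634137699) ≈ -1.1224)
Add(Add(Add(Mul(47, -150), 27), F), W) = Add(Add(Add(Mul(47, -150), 27), Rational(-180737, 118240)), Rational(-711741532, 634137699)) = Add(Add(Add(-7050, 27), Rational(-180737, 118240)), Rational(-711741532, 634137699)) = Add(Add(-7023, Rational(-180737, 118240)), Rational(-711741532, 634137699)) = Add(Rational(-830580257, 118240), Rational(-711741532, 634137699)) = Rational(-526786409327552323, 74980441529760)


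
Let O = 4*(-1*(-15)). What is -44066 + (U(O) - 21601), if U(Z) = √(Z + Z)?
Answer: -65667 + 2*√30 ≈ -65656.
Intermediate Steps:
O = 60 (O = 4*15 = 60)
U(Z) = √2*√Z (U(Z) = √(2*Z) = √2*√Z)
-44066 + (U(O) - 21601) = -44066 + (√2*√60 - 21601) = -44066 + (√2*(2*√15) - 21601) = -44066 + (2*√30 - 21601) = -44066 + (-21601 + 2*√30) = -65667 + 2*√30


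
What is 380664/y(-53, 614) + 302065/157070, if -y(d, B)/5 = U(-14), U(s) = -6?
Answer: 1993331881/157070 ≈ 12691.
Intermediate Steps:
y(d, B) = 30 (y(d, B) = -5*(-6) = 30)
380664/y(-53, 614) + 302065/157070 = 380664/30 + 302065/157070 = 380664*(1/30) + 302065*(1/157070) = 63444/5 + 60413/31414 = 1993331881/157070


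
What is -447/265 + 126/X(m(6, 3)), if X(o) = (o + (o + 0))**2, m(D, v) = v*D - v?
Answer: -4099/2650 ≈ -1.5468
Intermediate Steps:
m(D, v) = -v + D*v (m(D, v) = D*v - v = -v + D*v)
X(o) = 4*o**2 (X(o) = (o + o)**2 = (2*o)**2 = 4*o**2)
-447/265 + 126/X(m(6, 3)) = -447/265 + 126/((4*(3*(-1 + 6))**2)) = -447*1/265 + 126/((4*(3*5)**2)) = -447/265 + 126/((4*15**2)) = -447/265 + 126/((4*225)) = -447/265 + 126/900 = -447/265 + 126*(1/900) = -447/265 + 7/50 = -4099/2650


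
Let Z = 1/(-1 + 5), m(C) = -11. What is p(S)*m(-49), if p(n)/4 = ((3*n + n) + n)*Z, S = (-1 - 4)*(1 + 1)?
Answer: 550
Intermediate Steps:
S = -10 (S = -5*2 = -10)
Z = 1/4 ≈ 0.25000
p(n) = 5*n (p(n) = 4*(((3*n + n) + n)*(1/4)) = 4*((4*n + n)*(1/4)) = 4*((5*n)*(1/4)) = 4*(5*n/4) = 5*n)
p(S)*m(-49) = (5*(-10))*(-11) = -50*(-11) = 550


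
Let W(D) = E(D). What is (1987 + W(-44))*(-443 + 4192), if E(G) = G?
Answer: 7284307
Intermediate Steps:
W(D) = D
(1987 + W(-44))*(-443 + 4192) = (1987 - 44)*(-443 + 4192) = 1943*3749 = 7284307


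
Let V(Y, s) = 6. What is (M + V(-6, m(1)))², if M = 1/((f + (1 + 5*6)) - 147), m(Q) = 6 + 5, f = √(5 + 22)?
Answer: 6473489791/180338041 - 482748*√3/180338041 ≈ 35.892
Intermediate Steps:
f = 3*√3 (f = √27 = 3*√3 ≈ 5.1962)
m(Q) = 11
M = 1/(-116 + 3*√3) (M = 1/((3*√3 + (1 + 5*6)) - 147) = 1/((3*√3 + (1 + 30)) - 147) = 1/((3*√3 + 31) - 147) = 1/((31 + 3*√3) - 147) = 1/(-116 + 3*√3) ≈ -0.0090250)
(M + V(-6, m(1)))² = ((-116/13429 - 3*√3/13429) + 6)² = (80458/13429 - 3*√3/13429)²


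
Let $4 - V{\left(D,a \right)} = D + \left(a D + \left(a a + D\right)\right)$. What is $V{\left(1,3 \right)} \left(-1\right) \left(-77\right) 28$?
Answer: $-21560$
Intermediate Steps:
$V{\left(D,a \right)} = 4 - a^{2} - 2 D - D a$ ($V{\left(D,a \right)} = 4 - \left(D + \left(a D + \left(a a + D\right)\right)\right) = 4 - \left(D + \left(D a + \left(a^{2} + D\right)\right)\right) = 4 - \left(D + \left(D a + \left(D + a^{2}\right)\right)\right) = 4 - \left(D + \left(D + a^{2} + D a\right)\right) = 4 - \left(a^{2} + 2 D + D a\right) = 4 - a^{2} - 2 D - D a$)
$V{\left(1,3 \right)} \left(-1\right) \left(-77\right) 28 = \left(4 - 3^{2} - 2 - 1 \cdot 3\right) \left(-1\right) \left(-77\right) 28 = \left(4 - 9 - 2 - 3\right) \left(-1\right) \left(-77\right) 28 = \left(-10\right) \left(-1\right) \left(-77\right) 28 = 10 \left(-77\right) 28 = \left(-770\right) 28 = -21560$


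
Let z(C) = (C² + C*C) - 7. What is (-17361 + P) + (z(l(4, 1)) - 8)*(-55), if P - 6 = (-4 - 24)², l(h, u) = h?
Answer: -17506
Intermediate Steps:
P = 790 (P = 6 + (-4 - 24)² = 6 + (-28)² = 6 + 784 = 790)
z(C) = -7 + 2*C² (z(C) = (C² + C²) - 7 = 2*C² - 7 = -7 + 2*C²)
(-17361 + P) + (z(l(4, 1)) - 8)*(-55) = (-17361 + 790) + ((-7 + 2*4²) - 8)*(-55) = -16571 + ((-7 + 2*16) - 8)*(-55) = -16571 + ((-7 + 32) - 8)*(-55) = -16571 + (25 - 8)*(-55) = -16571 + 17*(-55) = -16571 - 935 = -17506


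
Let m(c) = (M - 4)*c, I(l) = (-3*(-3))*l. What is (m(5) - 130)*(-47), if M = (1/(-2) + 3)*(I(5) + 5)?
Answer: -22325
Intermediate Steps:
I(l) = 9*l
M = 125 (M = (1/(-2) + 3)*(9*5 + 5) = (-½ + 3)*(45 + 5) = (5/2)*50 = 125)
m(c) = 121*c (m(c) = (125 - 4)*c = 121*c)
(m(5) - 130)*(-47) = (121*5 - 130)*(-47) = (605 - 130)*(-47) = 475*(-47) = -22325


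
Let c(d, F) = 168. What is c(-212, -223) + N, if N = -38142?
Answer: -37974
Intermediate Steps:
c(-212, -223) + N = 168 - 38142 = -37974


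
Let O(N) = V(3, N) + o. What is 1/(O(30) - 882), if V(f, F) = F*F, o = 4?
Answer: 1/22 ≈ 0.045455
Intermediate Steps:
V(f, F) = F²
O(N) = 4 + N² (O(N) = N² + 4 = 4 + N²)
1/(O(30) - 882) = 1/((4 + 30²) - 882) = 1/((4 + 900) - 882) = 1/(904 - 882) = 1/22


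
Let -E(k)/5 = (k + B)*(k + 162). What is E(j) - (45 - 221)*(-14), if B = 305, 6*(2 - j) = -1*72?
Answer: -283184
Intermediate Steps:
j = 14 (j = 2 - (-1)*72/6 = 2 - ⅙*(-72) = 2 + 12 = 14)
E(k) = -5*(162 + k)*(305 + k) (E(k) = -5*(k + 305)*(k + 162) = -5*(305 + k)*(162 + k) = -5*(162 + k)*(305 + k))
E(j) - (45 - 221)*(-14) = (-247050 - 2335*14 - 5*14²) - (45 - 221)*(-14) = (-247050 - 32690 - 5*196) - (-176)*(-14) = (-247050 - 32690 - 980) - 1*2464 = -280720 - 2464 = -283184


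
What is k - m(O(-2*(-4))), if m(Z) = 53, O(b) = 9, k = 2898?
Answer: 2845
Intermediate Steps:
k - m(O(-2*(-4))) = 2898 - 1*53 = 2898 - 53 = 2845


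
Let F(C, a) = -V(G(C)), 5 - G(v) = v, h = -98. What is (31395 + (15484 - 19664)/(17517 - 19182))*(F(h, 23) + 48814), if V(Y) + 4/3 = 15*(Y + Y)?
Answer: 1434225972296/999 ≈ 1.4357e+9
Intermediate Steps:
G(v) = 5 - v
V(Y) = -4/3 + 30*Y (V(Y) = -4/3 + 15*(Y + Y) = -4/3 + 15*(2*Y) = -4/3 + 30*Y)
F(C, a) = -446/3 + 30*C (F(C, a) = -(-4/3 + 30*(5 - C)) = -(-4/3 + (150 - 30*C)) = -(446/3 - 30*C) = -446/3 + 30*C)
(31395 + (15484 - 19664)/(17517 - 19182))*(F(h, 23) + 48814) = (31395 + (15484 - 19664)/(17517 - 19182))*((-446/3 + 30*(-98)) + 48814) = (31395 - 4180/(-1665))*((-446/3 - 2940) + 48814) = (31395 - 4180*(-1/1665))*(-9266/3 + 48814) = (31395 + 836/333)*(137176/3) = (10455371/333)*(137176/3) = 1434225972296/999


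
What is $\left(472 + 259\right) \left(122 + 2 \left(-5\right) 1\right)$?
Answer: $81872$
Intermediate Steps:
$\left(472 + 259\right) \left(122 + 2 \left(-5\right) 1\right) = 731 \left(122 - 10\right) = 731 \cdot 112 = 81872$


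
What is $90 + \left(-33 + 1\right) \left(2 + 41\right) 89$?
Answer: $-122374$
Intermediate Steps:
$90 + \left(-33 + 1\right) \left(2 + 41\right) 89 = 90 + \left(-32\right) 43 \cdot 89 = 90 - 122464 = -122374$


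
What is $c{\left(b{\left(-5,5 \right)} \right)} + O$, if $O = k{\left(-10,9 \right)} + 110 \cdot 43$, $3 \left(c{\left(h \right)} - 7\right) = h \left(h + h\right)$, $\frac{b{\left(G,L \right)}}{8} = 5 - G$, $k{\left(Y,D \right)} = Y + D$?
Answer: $\frac{27008}{3} \approx 9002.7$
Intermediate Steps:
$k{\left(Y,D \right)} = D + Y$
$b{\left(G,L \right)} = 40 - 8 G$ ($b{\left(G,L \right)} = 8 \left(5 - G\right) = 40 - 8 G$)
$c{\left(h \right)} = 7 + \frac{2 h^{2}}{3}$ ($c{\left(h \right)} = 7 + \frac{h \left(h + h\right)}{3} = 7 + \frac{h 2 h}{3} = 7 + \frac{2 h^{2}}{3}$)
$O = 4729$ ($O = \left(9 - 10\right) + 110 \cdot 43 = -1 + 4730 = 4729$)
$c{\left(b{\left(-5,5 \right)} \right)} + O = \left(7 + \frac{2 \left(40 - -40\right)^{2}}{3}\right) + 4729 = \left(7 + \frac{2 \left(40 + 40\right)^{2}}{3}\right) + 4729 = \left(7 + \frac{2 \cdot 80^{2}}{3}\right) + 4729 = \left(7 + \frac{2}{3} \cdot 6400\right) + 4729 = \left(7 + \frac{12800}{3}\right) + 4729 = \frac{12821}{3} + 4729 = \frac{27008}{3}$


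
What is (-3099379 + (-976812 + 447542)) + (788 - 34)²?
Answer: -3060133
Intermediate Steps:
(-3099379 + (-976812 + 447542)) + (788 - 34)² = (-3099379 - 529270) + 754² = -3628649 + 568516 = -3060133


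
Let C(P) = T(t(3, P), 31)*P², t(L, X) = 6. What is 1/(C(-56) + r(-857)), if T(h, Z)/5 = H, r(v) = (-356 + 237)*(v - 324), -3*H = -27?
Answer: 1/281659 ≈ 3.5504e-6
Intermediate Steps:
H = 9 (H = -⅓*(-27) = 9)
r(v) = 38556 - 119*v (r(v) = -119*(-324 + v) = 38556 - 119*v)
T(h, Z) = 45 (T(h, Z) = 5*9 = 45)
C(P) = 45*P²
1/(C(-56) + r(-857)) = 1/(45*(-56)² + (38556 - 119*(-857))) = 1/(45*3136 + (38556 + 101983)) = 1/(141120 + 140539) = 1/281659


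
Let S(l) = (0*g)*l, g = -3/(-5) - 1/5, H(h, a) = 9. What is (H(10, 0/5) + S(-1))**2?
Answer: 81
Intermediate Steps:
g = 2/5 (g = -3*(-1/5) - 1*1/5 = 3/5 - 1/5 = 2/5 ≈ 0.40000)
S(l) = 0 (S(l) = (0*(2/5))*l = 0*l = 0)
(H(10, 0/5) + S(-1))**2 = (9 + 0)**2 = 9**2 = 81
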